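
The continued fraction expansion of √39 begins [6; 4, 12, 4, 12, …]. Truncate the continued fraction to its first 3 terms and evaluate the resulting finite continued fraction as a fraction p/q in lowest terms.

a_0 = 6: 6/1
a_1 = 4: 25/4
a_2 = 12: 306/49

306/49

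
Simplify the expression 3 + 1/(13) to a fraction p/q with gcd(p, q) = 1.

a_0 = 3: 3/1
a_1 = 13: 40/13

40/13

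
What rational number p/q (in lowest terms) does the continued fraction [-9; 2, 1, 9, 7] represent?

Compute successive convergents:
a_0 = -9: -9/1
a_1 = 2: -17/2
a_2 = 1: -26/3
a_3 = 9: -251/29
a_4 = 7: -1783/206

-1783/206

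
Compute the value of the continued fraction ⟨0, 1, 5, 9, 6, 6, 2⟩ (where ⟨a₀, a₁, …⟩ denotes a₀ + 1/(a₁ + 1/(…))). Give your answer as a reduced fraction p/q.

3745/4478

Start with 2.
6 + 1/(2/1) = 6 + 1/2 = 13/2
6 + 1/(13/2) = 6 + 2/13 = 80/13
9 + 1/(80/13) = 9 + 13/80 = 733/80
5 + 1/(733/80) = 5 + 80/733 = 3745/733
1 + 1/(3745/733) = 1 + 733/3745 = 4478/3745
0 + 1/(4478/3745) = 0 + 3745/4478 = 3745/4478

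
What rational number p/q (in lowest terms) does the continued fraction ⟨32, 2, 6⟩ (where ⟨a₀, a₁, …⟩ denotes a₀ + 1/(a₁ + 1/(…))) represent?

422/13

a_0 = 32: 32/1
a_1 = 2: 65/2
a_2 = 6: 422/13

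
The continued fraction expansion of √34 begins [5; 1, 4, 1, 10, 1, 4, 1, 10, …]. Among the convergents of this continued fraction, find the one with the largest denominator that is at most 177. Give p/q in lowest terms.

414/71

a_0 = 5: 5/1  (≤ bound)
a_1 = 1: 6/1  (≤ bound)
a_2 = 4: 29/5  (≤ bound)
a_3 = 1: 35/6  (≤ bound)
a_4 = 10: 379/65  (≤ bound)
a_5 = 1: 414/71  (≤ bound)
a_6 = 4: 2035/349  (> 177, stop)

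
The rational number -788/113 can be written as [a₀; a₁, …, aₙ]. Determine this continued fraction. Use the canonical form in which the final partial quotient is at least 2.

-788 ÷ 113 → quotient -7, remainder 3
113 ÷ 3 → quotient 37, remainder 2
3 ÷ 2 → quotient 1, remainder 1
2 ÷ 1 → quotient 2, remainder 0

[-7; 37, 1, 2]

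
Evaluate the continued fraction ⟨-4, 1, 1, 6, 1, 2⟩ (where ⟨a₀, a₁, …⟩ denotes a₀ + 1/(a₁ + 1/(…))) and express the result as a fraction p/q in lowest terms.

a_0 = -4: -4/1
a_1 = 1: -3/1
a_2 = 1: -7/2
a_3 = 6: -45/13
a_4 = 1: -52/15
a_5 = 2: -149/43

-149/43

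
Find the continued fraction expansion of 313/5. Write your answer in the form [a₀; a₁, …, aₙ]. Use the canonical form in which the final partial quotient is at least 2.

[62; 1, 1, 2]

Repeatedly divide and take the remainder:
313 = 62·5 + 3, so a_0 = 62
5 = 1·3 + 2, so a_1 = 1
3 = 1·2 + 1, so a_2 = 1
2 = 2·1 + 0, so a_3 = 2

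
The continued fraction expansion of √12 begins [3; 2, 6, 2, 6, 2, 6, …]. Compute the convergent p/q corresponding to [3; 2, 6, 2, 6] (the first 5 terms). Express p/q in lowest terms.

627/181

Collapse the nested fraction from the inside out:
Start with 6.
2 + 1/(6/1) = 2 + 1/6 = 13/6
6 + 1/(13/6) = 6 + 6/13 = 84/13
2 + 1/(84/13) = 2 + 13/84 = 181/84
3 + 1/(181/84) = 3 + 84/181 = 627/181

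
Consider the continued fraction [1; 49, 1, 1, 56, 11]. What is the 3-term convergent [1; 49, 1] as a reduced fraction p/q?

Compute successive convergents:
a_0 = 1: 1/1
a_1 = 49: 50/49
a_2 = 1: 51/50

51/50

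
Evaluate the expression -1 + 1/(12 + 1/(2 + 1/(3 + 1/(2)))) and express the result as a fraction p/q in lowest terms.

Start with 2.
3 + 1/(2/1) = 3 + 1/2 = 7/2
2 + 1/(7/2) = 2 + 2/7 = 16/7
12 + 1/(16/7) = 12 + 7/16 = 199/16
-1 + 1/(199/16) = -1 + 16/199 = -183/199

-183/199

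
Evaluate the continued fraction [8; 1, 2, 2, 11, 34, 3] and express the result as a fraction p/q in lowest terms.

71974/8261

Build up convergents one term at a time:
a_0 = 8: 8/1
a_1 = 1: 9/1
a_2 = 2: 26/3
a_3 = 2: 61/7
a_4 = 11: 697/80
a_5 = 34: 23759/2727
a_6 = 3: 71974/8261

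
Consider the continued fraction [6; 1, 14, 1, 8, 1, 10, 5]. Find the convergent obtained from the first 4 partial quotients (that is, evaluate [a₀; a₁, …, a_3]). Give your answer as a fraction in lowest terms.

111/16

Use the convergent recurrence hₖ = aₖ·hₖ₋₁ + hₖ₋₂ (and likewise for the denominators kₖ):
a_0 = 6: 6/1
a_1 = 1: 7/1
a_2 = 14: 104/15
a_3 = 1: 111/16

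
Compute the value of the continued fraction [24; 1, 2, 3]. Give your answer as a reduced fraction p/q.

Start with 3.
2 + 1/(3/1) = 2 + 1/3 = 7/3
1 + 1/(7/3) = 1 + 3/7 = 10/7
24 + 1/(10/7) = 24 + 7/10 = 247/10

247/10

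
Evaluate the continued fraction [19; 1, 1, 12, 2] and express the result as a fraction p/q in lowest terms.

a_0 = 19: 19/1
a_1 = 1: 20/1
a_2 = 1: 39/2
a_3 = 12: 488/25
a_4 = 2: 1015/52

1015/52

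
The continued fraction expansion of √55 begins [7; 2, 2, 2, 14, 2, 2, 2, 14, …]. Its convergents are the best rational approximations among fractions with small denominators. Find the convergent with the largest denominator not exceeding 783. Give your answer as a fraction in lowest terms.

2655/358

List convergents until the denominator exceeds the bound:
a_0 = 7: 7/1  (≤ bound)
a_1 = 2: 15/2  (≤ bound)
a_2 = 2: 37/5  (≤ bound)
a_3 = 2: 89/12  (≤ bound)
a_4 = 14: 1283/173  (≤ bound)
a_5 = 2: 2655/358  (≤ bound)
a_6 = 2: 6593/889  (> 783, stop)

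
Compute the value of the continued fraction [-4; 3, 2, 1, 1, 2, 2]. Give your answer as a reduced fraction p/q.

-389/105

Use the convergent recurrence hₖ = aₖ·hₖ₋₁ + hₖ₋₂ (and likewise for the denominators kₖ):
a_0 = -4: -4/1
a_1 = 3: -11/3
a_2 = 2: -26/7
a_3 = 1: -37/10
a_4 = 1: -63/17
a_5 = 2: -163/44
a_6 = 2: -389/105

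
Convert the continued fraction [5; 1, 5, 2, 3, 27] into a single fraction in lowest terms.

Collapse the nested fraction from the inside out:
Start with 27.
3 + 1/(27/1) = 3 + 1/27 = 82/27
2 + 1/(82/27) = 2 + 27/82 = 191/82
5 + 1/(191/82) = 5 + 82/191 = 1037/191
1 + 1/(1037/191) = 1 + 191/1037 = 1228/1037
5 + 1/(1228/1037) = 5 + 1037/1228 = 7177/1228

7177/1228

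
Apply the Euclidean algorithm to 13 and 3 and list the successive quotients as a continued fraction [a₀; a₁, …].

[4; 3]

Apply division with remainder until the remainder is 0:
13 = 4·3 + 1, so a_0 = 4
3 = 3·1 + 0, so a_1 = 3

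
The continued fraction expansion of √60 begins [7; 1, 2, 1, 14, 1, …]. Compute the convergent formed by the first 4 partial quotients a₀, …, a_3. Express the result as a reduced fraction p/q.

a_0 = 7: 7/1
a_1 = 1: 8/1
a_2 = 2: 23/3
a_3 = 1: 31/4

31/4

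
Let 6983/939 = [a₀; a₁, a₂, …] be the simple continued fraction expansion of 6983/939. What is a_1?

6983 ÷ 939 → quotient 7, remainder 410
939 ÷ 410 → quotient 2, remainder 119

2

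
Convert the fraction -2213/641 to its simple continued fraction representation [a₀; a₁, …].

-2213 ÷ 641 → quotient -4, remainder 351
641 ÷ 351 → quotient 1, remainder 290
351 ÷ 290 → quotient 1, remainder 61
290 ÷ 61 → quotient 4, remainder 46
61 ÷ 46 → quotient 1, remainder 15
46 ÷ 15 → quotient 3, remainder 1
15 ÷ 1 → quotient 15, remainder 0

[-4; 1, 1, 4, 1, 3, 15]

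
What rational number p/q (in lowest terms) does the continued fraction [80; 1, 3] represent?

323/4

Use the convergent recurrence hₖ = aₖ·hₖ₋₁ + hₖ₋₂ (and likewise for the denominators kₖ):
a_0 = 80: 80/1
a_1 = 1: 81/1
a_2 = 3: 323/4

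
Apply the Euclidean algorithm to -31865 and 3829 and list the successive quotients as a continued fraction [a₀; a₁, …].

[-9; 1, 2, 9, 2, 15, 1, 3]

Run the Euclidean algorithm, recording each quotient:
⌊-31865/3829⌋ = -9, remainder 2596
⌊3829/2596⌋ = 1, remainder 1233
⌊2596/1233⌋ = 2, remainder 130
⌊1233/130⌋ = 9, remainder 63
⌊130/63⌋ = 2, remainder 4
⌊63/4⌋ = 15, remainder 3
⌊4/3⌋ = 1, remainder 1
⌊3/1⌋ = 3, remainder 0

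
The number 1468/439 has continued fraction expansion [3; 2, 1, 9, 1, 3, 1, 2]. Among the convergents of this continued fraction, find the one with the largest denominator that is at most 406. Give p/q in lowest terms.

List convergents until the denominator exceeds the bound:
a_0 = 3: 3/1  (≤ bound)
a_1 = 2: 7/2  (≤ bound)
a_2 = 1: 10/3  (≤ bound)
a_3 = 9: 97/29  (≤ bound)
a_4 = 1: 107/32  (≤ bound)
a_5 = 3: 418/125  (≤ bound)
a_6 = 1: 525/157  (≤ bound)
a_7 = 2: 1468/439  (> 406, stop)

525/157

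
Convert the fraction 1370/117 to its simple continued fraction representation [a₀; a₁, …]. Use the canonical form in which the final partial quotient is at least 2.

⌊1370/117⌋ = 11, remainder 83
⌊117/83⌋ = 1, remainder 34
⌊83/34⌋ = 2, remainder 15
⌊34/15⌋ = 2, remainder 4
⌊15/4⌋ = 3, remainder 3
⌊4/3⌋ = 1, remainder 1
⌊3/1⌋ = 3, remainder 0

[11; 1, 2, 2, 3, 1, 3]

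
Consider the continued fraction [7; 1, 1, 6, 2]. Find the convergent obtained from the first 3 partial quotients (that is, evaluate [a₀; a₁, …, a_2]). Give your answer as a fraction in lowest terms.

a_0 = 7: 7/1
a_1 = 1: 8/1
a_2 = 1: 15/2

15/2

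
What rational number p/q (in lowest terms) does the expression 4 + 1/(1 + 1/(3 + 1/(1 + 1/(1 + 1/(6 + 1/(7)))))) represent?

Start with 7.
6 + 1/(7/1) = 6 + 1/7 = 43/7
1 + 1/(43/7) = 1 + 7/43 = 50/43
1 + 1/(50/43) = 1 + 43/50 = 93/50
3 + 1/(93/50) = 3 + 50/93 = 329/93
1 + 1/(329/93) = 1 + 93/329 = 422/329
4 + 1/(422/329) = 4 + 329/422 = 2017/422

2017/422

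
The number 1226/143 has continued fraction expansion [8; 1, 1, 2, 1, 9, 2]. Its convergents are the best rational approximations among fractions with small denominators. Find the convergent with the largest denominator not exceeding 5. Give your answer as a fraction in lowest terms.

a_0 = 8: 8/1  (≤ bound)
a_1 = 1: 9/1  (≤ bound)
a_2 = 1: 17/2  (≤ bound)
a_3 = 2: 43/5  (≤ bound)
a_4 = 1: 60/7  (> 5, stop)

43/5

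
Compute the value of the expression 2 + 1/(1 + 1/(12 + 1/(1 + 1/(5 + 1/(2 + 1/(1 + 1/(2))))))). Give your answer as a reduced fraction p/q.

2067/706

Starting at the tail and folding back:
Start with 2.
1 + 1/(2/1) = 1 + 1/2 = 3/2
2 + 1/(3/2) = 2 + 2/3 = 8/3
5 + 1/(8/3) = 5 + 3/8 = 43/8
1 + 1/(43/8) = 1 + 8/43 = 51/43
12 + 1/(51/43) = 12 + 43/51 = 655/51
1 + 1/(655/51) = 1 + 51/655 = 706/655
2 + 1/(706/655) = 2 + 655/706 = 2067/706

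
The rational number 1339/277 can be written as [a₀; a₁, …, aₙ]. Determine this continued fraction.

Apply division with remainder until the remainder is 0:
1339 ÷ 277 → quotient 4, remainder 231
277 ÷ 231 → quotient 1, remainder 46
231 ÷ 46 → quotient 5, remainder 1
46 ÷ 1 → quotient 46, remainder 0

[4; 1, 5, 46]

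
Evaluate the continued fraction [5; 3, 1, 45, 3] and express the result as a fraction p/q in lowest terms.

Start with 3.
45 + 1/(3/1) = 45 + 1/3 = 136/3
1 + 1/(136/3) = 1 + 3/136 = 139/136
3 + 1/(139/136) = 3 + 136/139 = 553/139
5 + 1/(553/139) = 5 + 139/553 = 2904/553

2904/553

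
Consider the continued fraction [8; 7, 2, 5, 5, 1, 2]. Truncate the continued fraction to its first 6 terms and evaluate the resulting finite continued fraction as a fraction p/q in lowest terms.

Collapse the nested fraction from the inside out:
Start with 1.
5 + 1/(1/1) = 5 + 1/1 = 6/1
5 + 1/(6/1) = 5 + 1/6 = 31/6
2 + 1/(31/6) = 2 + 6/31 = 68/31
7 + 1/(68/31) = 7 + 31/68 = 507/68
8 + 1/(507/68) = 8 + 68/507 = 4124/507

4124/507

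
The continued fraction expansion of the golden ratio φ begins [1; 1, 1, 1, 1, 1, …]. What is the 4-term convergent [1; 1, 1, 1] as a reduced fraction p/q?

5/3

Use the convergent recurrence hₖ = aₖ·hₖ₋₁ + hₖ₋₂ (and likewise for the denominators kₖ):
a_0 = 1: 1/1
a_1 = 1: 2/1
a_2 = 1: 3/2
a_3 = 1: 5/3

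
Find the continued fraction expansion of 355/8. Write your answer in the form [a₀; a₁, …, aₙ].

[44; 2, 1, 2]

Repeatedly divide and take the remainder:
355 = 44·8 + 3, so a_0 = 44
8 = 2·3 + 2, so a_1 = 2
3 = 1·2 + 1, so a_2 = 1
2 = 2·1 + 0, so a_3 = 2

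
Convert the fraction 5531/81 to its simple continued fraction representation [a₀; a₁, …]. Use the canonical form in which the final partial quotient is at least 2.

[68; 3, 1, 1, 11]

5531 = 68·81 + 23, so a_0 = 68
81 = 3·23 + 12, so a_1 = 3
23 = 1·12 + 11, so a_2 = 1
12 = 1·11 + 1, so a_3 = 1
11 = 11·1 + 0, so a_4 = 11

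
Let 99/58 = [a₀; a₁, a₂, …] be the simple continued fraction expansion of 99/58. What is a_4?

2

99 = 1·58 + 41, so a_0 = 1
58 = 1·41 + 17, so a_1 = 1
41 = 2·17 + 7, so a_2 = 2
17 = 2·7 + 3, so a_3 = 2
7 = 2·3 + 1, so a_4 = 2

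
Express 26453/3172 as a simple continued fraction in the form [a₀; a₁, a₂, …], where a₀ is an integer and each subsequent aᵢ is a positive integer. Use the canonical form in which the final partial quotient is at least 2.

[8; 2, 1, 17, 3, 1, 14]

⌊26453/3172⌋ = 8, remainder 1077
⌊3172/1077⌋ = 2, remainder 1018
⌊1077/1018⌋ = 1, remainder 59
⌊1018/59⌋ = 17, remainder 15
⌊59/15⌋ = 3, remainder 14
⌊15/14⌋ = 1, remainder 1
⌊14/1⌋ = 14, remainder 0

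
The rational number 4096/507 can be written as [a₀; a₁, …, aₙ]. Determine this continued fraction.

[8; 12, 1, 2, 13]

4096 ÷ 507 → quotient 8, remainder 40
507 ÷ 40 → quotient 12, remainder 27
40 ÷ 27 → quotient 1, remainder 13
27 ÷ 13 → quotient 2, remainder 1
13 ÷ 1 → quotient 13, remainder 0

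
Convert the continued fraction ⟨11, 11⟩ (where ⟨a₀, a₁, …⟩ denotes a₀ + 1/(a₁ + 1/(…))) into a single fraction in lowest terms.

a_0 = 11: 11/1
a_1 = 11: 122/11

122/11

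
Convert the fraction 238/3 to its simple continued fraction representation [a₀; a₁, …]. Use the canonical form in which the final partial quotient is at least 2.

238 ÷ 3 → quotient 79, remainder 1
3 ÷ 1 → quotient 3, remainder 0

[79; 3]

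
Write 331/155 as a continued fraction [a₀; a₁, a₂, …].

[2; 7, 2, 1, 1, 1, 2]

331 ÷ 155 → quotient 2, remainder 21
155 ÷ 21 → quotient 7, remainder 8
21 ÷ 8 → quotient 2, remainder 5
8 ÷ 5 → quotient 1, remainder 3
5 ÷ 3 → quotient 1, remainder 2
3 ÷ 2 → quotient 1, remainder 1
2 ÷ 1 → quotient 2, remainder 0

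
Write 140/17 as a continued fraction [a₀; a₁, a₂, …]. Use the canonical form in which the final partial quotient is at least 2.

Run the Euclidean algorithm, recording each quotient:
140 = 8·17 + 4, so a_0 = 8
17 = 4·4 + 1, so a_1 = 4
4 = 4·1 + 0, so a_2 = 4

[8; 4, 4]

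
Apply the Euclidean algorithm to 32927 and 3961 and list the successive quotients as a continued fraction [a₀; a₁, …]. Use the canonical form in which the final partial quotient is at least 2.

Run the Euclidean algorithm, recording each quotient:
32927 ÷ 3961 → quotient 8, remainder 1239
3961 ÷ 1239 → quotient 3, remainder 244
1239 ÷ 244 → quotient 5, remainder 19
244 ÷ 19 → quotient 12, remainder 16
19 ÷ 16 → quotient 1, remainder 3
16 ÷ 3 → quotient 5, remainder 1
3 ÷ 1 → quotient 3, remainder 0

[8; 3, 5, 12, 1, 5, 3]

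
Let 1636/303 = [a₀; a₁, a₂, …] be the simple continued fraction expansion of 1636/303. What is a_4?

60

1636 ÷ 303 → quotient 5, remainder 121
303 ÷ 121 → quotient 2, remainder 61
121 ÷ 61 → quotient 1, remainder 60
61 ÷ 60 → quotient 1, remainder 1
60 ÷ 1 → quotient 60, remainder 0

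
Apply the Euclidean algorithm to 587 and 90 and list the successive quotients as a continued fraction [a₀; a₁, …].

[6; 1, 1, 10, 1, 3]

587 ÷ 90 → quotient 6, remainder 47
90 ÷ 47 → quotient 1, remainder 43
47 ÷ 43 → quotient 1, remainder 4
43 ÷ 4 → quotient 10, remainder 3
4 ÷ 3 → quotient 1, remainder 1
3 ÷ 1 → quotient 3, remainder 0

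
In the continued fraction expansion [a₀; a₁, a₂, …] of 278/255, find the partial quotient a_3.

Run the Euclidean algorithm, recording each quotient:
278 ÷ 255 → quotient 1, remainder 23
255 ÷ 23 → quotient 11, remainder 2
23 ÷ 2 → quotient 11, remainder 1
2 ÷ 1 → quotient 2, remainder 0

2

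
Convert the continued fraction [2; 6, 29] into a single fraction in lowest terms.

Compute successive convergents:
a_0 = 2: 2/1
a_1 = 6: 13/6
a_2 = 29: 379/175

379/175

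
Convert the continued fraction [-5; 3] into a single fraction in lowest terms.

-14/3

Start with 3.
-5 + 1/(3/1) = -5 + 1/3 = -14/3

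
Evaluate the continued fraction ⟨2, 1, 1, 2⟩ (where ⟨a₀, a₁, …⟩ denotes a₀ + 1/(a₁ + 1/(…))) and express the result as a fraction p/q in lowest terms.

Start with 2.
1 + 1/(2/1) = 1 + 1/2 = 3/2
1 + 1/(3/2) = 1 + 2/3 = 5/3
2 + 1/(5/3) = 2 + 3/5 = 13/5

13/5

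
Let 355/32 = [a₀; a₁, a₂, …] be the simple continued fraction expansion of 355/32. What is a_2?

Apply division with remainder until the remainder is 0:
355 = 11·32 + 3, so a_0 = 11
32 = 10·3 + 2, so a_1 = 10
3 = 1·2 + 1, so a_2 = 1

1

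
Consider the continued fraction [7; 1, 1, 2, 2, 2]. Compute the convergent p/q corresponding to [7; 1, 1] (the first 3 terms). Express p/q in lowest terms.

Collapse the nested fraction from the inside out:
Start with 1.
1 + 1/(1/1) = 1 + 1/1 = 2/1
7 + 1/(2/1) = 7 + 1/2 = 15/2

15/2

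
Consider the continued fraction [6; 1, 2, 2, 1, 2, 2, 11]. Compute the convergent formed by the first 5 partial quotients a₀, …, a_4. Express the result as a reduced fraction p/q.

a_0 = 6: 6/1
a_1 = 1: 7/1
a_2 = 2: 20/3
a_3 = 2: 47/7
a_4 = 1: 67/10

67/10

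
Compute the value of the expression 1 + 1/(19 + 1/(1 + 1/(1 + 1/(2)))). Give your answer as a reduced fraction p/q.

a_0 = 1: 1/1
a_1 = 19: 20/19
a_2 = 1: 21/20
a_3 = 1: 41/39
a_4 = 2: 103/98

103/98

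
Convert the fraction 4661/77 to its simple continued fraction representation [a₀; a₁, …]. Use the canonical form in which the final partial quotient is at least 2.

[60; 1, 1, 7, 5]

4661 = 60·77 + 41, so a_0 = 60
77 = 1·41 + 36, so a_1 = 1
41 = 1·36 + 5, so a_2 = 1
36 = 7·5 + 1, so a_3 = 7
5 = 5·1 + 0, so a_4 = 5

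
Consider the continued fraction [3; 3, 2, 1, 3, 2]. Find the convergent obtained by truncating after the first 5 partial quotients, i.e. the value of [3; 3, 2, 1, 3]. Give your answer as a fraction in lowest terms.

122/37

Compute successive convergents:
a_0 = 3: 3/1
a_1 = 3: 10/3
a_2 = 2: 23/7
a_3 = 1: 33/10
a_4 = 3: 122/37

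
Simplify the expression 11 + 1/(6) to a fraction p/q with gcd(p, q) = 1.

67/6

Build up convergents one term at a time:
a_0 = 11: 11/1
a_1 = 6: 67/6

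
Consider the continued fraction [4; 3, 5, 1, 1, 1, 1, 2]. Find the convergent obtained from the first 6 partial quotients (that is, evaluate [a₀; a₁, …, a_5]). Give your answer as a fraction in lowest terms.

Use the convergent recurrence hₖ = aₖ·hₖ₋₁ + hₖ₋₂ (and likewise for the denominators kₖ):
a_0 = 4: 4/1
a_1 = 3: 13/3
a_2 = 5: 69/16
a_3 = 1: 82/19
a_4 = 1: 151/35
a_5 = 1: 233/54

233/54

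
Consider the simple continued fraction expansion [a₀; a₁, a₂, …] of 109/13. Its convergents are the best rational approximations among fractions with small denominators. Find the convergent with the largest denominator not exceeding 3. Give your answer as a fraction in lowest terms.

a_0 = 8: 8/1  (≤ bound)
a_1 = 2: 17/2  (≤ bound)
a_2 = 1: 25/3  (≤ bound)
a_3 = 1: 42/5  (> 3, stop)

25/3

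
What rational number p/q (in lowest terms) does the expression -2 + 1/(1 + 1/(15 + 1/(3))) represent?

-52/49

Start with 3.
15 + 1/(3/1) = 15 + 1/3 = 46/3
1 + 1/(46/3) = 1 + 3/46 = 49/46
-2 + 1/(49/46) = -2 + 46/49 = -52/49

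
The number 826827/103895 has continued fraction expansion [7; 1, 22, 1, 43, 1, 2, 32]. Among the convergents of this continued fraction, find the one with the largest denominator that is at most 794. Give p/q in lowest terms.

191/24

a_0 = 7: 7/1  (≤ bound)
a_1 = 1: 8/1  (≤ bound)
a_2 = 22: 183/23  (≤ bound)
a_3 = 1: 191/24  (≤ bound)
a_4 = 43: 8396/1055  (> 794, stop)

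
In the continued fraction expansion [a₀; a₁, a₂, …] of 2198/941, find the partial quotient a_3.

Run the Euclidean algorithm, recording each quotient:
2198 = 2·941 + 316, so a_0 = 2
941 = 2·316 + 309, so a_1 = 2
316 = 1·309 + 7, so a_2 = 1
309 = 44·7 + 1, so a_3 = 44

44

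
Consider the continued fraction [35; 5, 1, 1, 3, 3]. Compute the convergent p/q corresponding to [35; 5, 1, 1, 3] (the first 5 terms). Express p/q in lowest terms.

1372/39

a_0 = 35: 35/1
a_1 = 5: 176/5
a_2 = 1: 211/6
a_3 = 1: 387/11
a_4 = 3: 1372/39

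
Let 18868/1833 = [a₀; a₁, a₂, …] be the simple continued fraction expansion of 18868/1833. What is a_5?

3

⌊18868/1833⌋ = 10, remainder 538
⌊1833/538⌋ = 3, remainder 219
⌊538/219⌋ = 2, remainder 100
⌊219/100⌋ = 2, remainder 19
⌊100/19⌋ = 5, remainder 5
⌊19/5⌋ = 3, remainder 4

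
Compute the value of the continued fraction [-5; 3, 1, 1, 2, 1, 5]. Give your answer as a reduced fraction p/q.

-675/143

a_0 = -5: -5/1
a_1 = 3: -14/3
a_2 = 1: -19/4
a_3 = 1: -33/7
a_4 = 2: -85/18
a_5 = 1: -118/25
a_6 = 5: -675/143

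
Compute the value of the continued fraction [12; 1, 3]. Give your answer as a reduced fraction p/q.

51/4

Starting at the tail and folding back:
Start with 3.
1 + 1/(3/1) = 1 + 1/3 = 4/3
12 + 1/(4/3) = 12 + 3/4 = 51/4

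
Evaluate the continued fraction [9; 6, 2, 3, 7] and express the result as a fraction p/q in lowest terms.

3003/328

Compute successive convergents:
a_0 = 9: 9/1
a_1 = 6: 55/6
a_2 = 2: 119/13
a_3 = 3: 412/45
a_4 = 7: 3003/328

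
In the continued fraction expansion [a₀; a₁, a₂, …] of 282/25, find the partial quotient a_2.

282 ÷ 25 → quotient 11, remainder 7
25 ÷ 7 → quotient 3, remainder 4
7 ÷ 4 → quotient 1, remainder 3

1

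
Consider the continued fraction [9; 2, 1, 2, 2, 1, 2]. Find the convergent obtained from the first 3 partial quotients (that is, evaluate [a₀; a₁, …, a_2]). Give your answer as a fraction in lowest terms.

a_0 = 9: 9/1
a_1 = 2: 19/2
a_2 = 1: 28/3

28/3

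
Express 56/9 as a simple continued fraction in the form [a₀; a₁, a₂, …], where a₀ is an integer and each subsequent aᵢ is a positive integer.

56 ÷ 9 → quotient 6, remainder 2
9 ÷ 2 → quotient 4, remainder 1
2 ÷ 1 → quotient 2, remainder 0

[6; 4, 2]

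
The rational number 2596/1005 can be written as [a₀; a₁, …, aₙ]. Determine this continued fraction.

[2; 1, 1, 2, 1, 1, 27, 3]

⌊2596/1005⌋ = 2, remainder 586
⌊1005/586⌋ = 1, remainder 419
⌊586/419⌋ = 1, remainder 167
⌊419/167⌋ = 2, remainder 85
⌊167/85⌋ = 1, remainder 82
⌊85/82⌋ = 1, remainder 3
⌊82/3⌋ = 27, remainder 1
⌊3/1⌋ = 3, remainder 0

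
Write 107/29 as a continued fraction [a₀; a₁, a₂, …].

107 ÷ 29 → quotient 3, remainder 20
29 ÷ 20 → quotient 1, remainder 9
20 ÷ 9 → quotient 2, remainder 2
9 ÷ 2 → quotient 4, remainder 1
2 ÷ 1 → quotient 2, remainder 0

[3; 1, 2, 4, 2]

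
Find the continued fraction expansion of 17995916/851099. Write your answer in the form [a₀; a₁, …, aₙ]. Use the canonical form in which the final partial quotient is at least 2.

⌊17995916/851099⌋ = 21, remainder 122837
⌊851099/122837⌋ = 6, remainder 114077
⌊122837/114077⌋ = 1, remainder 8760
⌊114077/8760⌋ = 13, remainder 197
⌊8760/197⌋ = 44, remainder 92
⌊197/92⌋ = 2, remainder 13
⌊92/13⌋ = 7, remainder 1
⌊13/1⌋ = 13, remainder 0

[21; 6, 1, 13, 44, 2, 7, 13]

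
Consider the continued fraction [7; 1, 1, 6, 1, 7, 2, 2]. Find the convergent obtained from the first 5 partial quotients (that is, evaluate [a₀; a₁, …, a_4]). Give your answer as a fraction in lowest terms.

113/15

a_0 = 7: 7/1
a_1 = 1: 8/1
a_2 = 1: 15/2
a_3 = 6: 98/13
a_4 = 1: 113/15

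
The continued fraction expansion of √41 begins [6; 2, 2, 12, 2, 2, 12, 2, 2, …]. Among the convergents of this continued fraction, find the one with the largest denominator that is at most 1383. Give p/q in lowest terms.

2049/320

List convergents until the denominator exceeds the bound:
a_0 = 6: 6/1  (≤ bound)
a_1 = 2: 13/2  (≤ bound)
a_2 = 2: 32/5  (≤ bound)
a_3 = 12: 397/62  (≤ bound)
a_4 = 2: 826/129  (≤ bound)
a_5 = 2: 2049/320  (≤ bound)
a_6 = 12: 25414/3969  (> 1383, stop)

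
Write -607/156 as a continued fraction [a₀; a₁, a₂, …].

[-4; 9, 5, 1, 2]

Run the Euclidean algorithm, recording each quotient:
-607 = -4·156 + 17, so a_0 = -4
156 = 9·17 + 3, so a_1 = 9
17 = 5·3 + 2, so a_2 = 5
3 = 1·2 + 1, so a_3 = 1
2 = 2·1 + 0, so a_4 = 2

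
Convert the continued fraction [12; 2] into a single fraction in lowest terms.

Compute successive convergents:
a_0 = 12: 12/1
a_1 = 2: 25/2

25/2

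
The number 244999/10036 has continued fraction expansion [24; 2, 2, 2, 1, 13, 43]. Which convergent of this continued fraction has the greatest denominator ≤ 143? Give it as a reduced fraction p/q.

415/17

a_0 = 24: 24/1  (≤ bound)
a_1 = 2: 49/2  (≤ bound)
a_2 = 2: 122/5  (≤ bound)
a_3 = 2: 293/12  (≤ bound)
a_4 = 1: 415/17  (≤ bound)
a_5 = 13: 5688/233  (> 143, stop)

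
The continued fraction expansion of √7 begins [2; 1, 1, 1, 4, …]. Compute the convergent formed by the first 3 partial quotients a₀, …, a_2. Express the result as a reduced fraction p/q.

5/2

Use the convergent recurrence hₖ = aₖ·hₖ₋₁ + hₖ₋₂ (and likewise for the denominators kₖ):
a_0 = 2: 2/1
a_1 = 1: 3/1
a_2 = 1: 5/2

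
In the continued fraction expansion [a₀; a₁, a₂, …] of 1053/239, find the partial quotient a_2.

Apply division with remainder until the remainder is 0:
1053 ÷ 239 → quotient 4, remainder 97
239 ÷ 97 → quotient 2, remainder 45
97 ÷ 45 → quotient 2, remainder 7

2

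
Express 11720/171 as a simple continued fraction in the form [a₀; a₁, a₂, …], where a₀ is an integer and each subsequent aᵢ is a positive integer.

[68; 1, 1, 6, 13]

11720 ÷ 171 → quotient 68, remainder 92
171 ÷ 92 → quotient 1, remainder 79
92 ÷ 79 → quotient 1, remainder 13
79 ÷ 13 → quotient 6, remainder 1
13 ÷ 1 → quotient 13, remainder 0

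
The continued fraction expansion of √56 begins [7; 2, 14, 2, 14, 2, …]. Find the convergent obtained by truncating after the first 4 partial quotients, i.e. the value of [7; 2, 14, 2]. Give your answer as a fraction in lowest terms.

a_0 = 7: 7/1
a_1 = 2: 15/2
a_2 = 14: 217/29
a_3 = 2: 449/60

449/60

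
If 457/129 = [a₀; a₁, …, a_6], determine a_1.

457 ÷ 129 → quotient 3, remainder 70
129 ÷ 70 → quotient 1, remainder 59

1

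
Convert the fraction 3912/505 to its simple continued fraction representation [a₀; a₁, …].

Apply division with remainder until the remainder is 0:
⌊3912/505⌋ = 7, remainder 377
⌊505/377⌋ = 1, remainder 128
⌊377/128⌋ = 2, remainder 121
⌊128/121⌋ = 1, remainder 7
⌊121/7⌋ = 17, remainder 2
⌊7/2⌋ = 3, remainder 1
⌊2/1⌋ = 2, remainder 0

[7; 1, 2, 1, 17, 3, 2]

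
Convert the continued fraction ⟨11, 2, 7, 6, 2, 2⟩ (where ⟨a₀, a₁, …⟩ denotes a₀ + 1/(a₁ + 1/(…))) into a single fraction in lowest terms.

5619/490

Starting at the tail and folding back:
Start with 2.
2 + 1/(2/1) = 2 + 1/2 = 5/2
6 + 1/(5/2) = 6 + 2/5 = 32/5
7 + 1/(32/5) = 7 + 5/32 = 229/32
2 + 1/(229/32) = 2 + 32/229 = 490/229
11 + 1/(490/229) = 11 + 229/490 = 5619/490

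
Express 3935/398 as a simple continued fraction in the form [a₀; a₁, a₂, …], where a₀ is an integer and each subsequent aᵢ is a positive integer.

Apply division with remainder until the remainder is 0:
3935 = 9·398 + 353, so a_0 = 9
398 = 1·353 + 45, so a_1 = 1
353 = 7·45 + 38, so a_2 = 7
45 = 1·38 + 7, so a_3 = 1
38 = 5·7 + 3, so a_4 = 5
7 = 2·3 + 1, so a_5 = 2
3 = 3·1 + 0, so a_6 = 3

[9; 1, 7, 1, 5, 2, 3]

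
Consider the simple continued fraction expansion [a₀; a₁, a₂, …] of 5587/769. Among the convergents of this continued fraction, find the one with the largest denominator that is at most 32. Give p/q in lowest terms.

List convergents until the denominator exceeds the bound:
a_0 = 7: 7/1  (≤ bound)
a_1 = 3: 22/3  (≤ bound)
a_2 = 1: 29/4  (≤ bound)
a_3 = 3: 109/15  (≤ bound)
a_4 = 2: 247/34  (> 32, stop)

109/15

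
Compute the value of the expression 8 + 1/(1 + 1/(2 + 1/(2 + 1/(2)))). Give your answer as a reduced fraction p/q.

148/17

Use the convergent recurrence hₖ = aₖ·hₖ₋₁ + hₖ₋₂ (and likewise for the denominators kₖ):
a_0 = 8: 8/1
a_1 = 1: 9/1
a_2 = 2: 26/3
a_3 = 2: 61/7
a_4 = 2: 148/17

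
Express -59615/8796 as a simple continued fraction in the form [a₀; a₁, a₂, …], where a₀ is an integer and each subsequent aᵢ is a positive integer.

[-7; 4, 2, 46, 10, 2]

Run the Euclidean algorithm, recording each quotient:
⌊-59615/8796⌋ = -7, remainder 1957
⌊8796/1957⌋ = 4, remainder 968
⌊1957/968⌋ = 2, remainder 21
⌊968/21⌋ = 46, remainder 2
⌊21/2⌋ = 10, remainder 1
⌊2/1⌋ = 2, remainder 0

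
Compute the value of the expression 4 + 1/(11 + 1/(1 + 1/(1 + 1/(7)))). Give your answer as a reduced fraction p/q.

707/173

Build up convergents one term at a time:
a_0 = 4: 4/1
a_1 = 11: 45/11
a_2 = 1: 49/12
a_3 = 1: 94/23
a_4 = 7: 707/173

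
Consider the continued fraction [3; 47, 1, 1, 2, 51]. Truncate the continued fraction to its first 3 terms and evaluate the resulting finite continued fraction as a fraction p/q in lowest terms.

145/48

a_0 = 3: 3/1
a_1 = 47: 142/47
a_2 = 1: 145/48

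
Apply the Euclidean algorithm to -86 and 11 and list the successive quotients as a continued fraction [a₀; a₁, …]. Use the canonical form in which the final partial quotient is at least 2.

[-8; 5, 2]

-86 ÷ 11 → quotient -8, remainder 2
11 ÷ 2 → quotient 5, remainder 1
2 ÷ 1 → quotient 2, remainder 0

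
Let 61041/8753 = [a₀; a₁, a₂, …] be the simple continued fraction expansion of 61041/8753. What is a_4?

1

⌊61041/8753⌋ = 6, remainder 8523
⌊8753/8523⌋ = 1, remainder 230
⌊8523/230⌋ = 37, remainder 13
⌊230/13⌋ = 17, remainder 9
⌊13/9⌋ = 1, remainder 4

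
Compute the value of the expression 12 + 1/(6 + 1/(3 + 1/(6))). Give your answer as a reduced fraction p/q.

1459/120

a_0 = 12: 12/1
a_1 = 6: 73/6
a_2 = 3: 231/19
a_3 = 6: 1459/120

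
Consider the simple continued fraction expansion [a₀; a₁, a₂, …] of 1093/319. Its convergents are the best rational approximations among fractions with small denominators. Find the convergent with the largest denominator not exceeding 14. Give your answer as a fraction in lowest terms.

List convergents until the denominator exceeds the bound:
a_0 = 3: 3/1  (≤ bound)
a_1 = 2: 7/2  (≤ bound)
a_2 = 2: 17/5  (≤ bound)
a_3 = 1: 24/7  (≤ bound)
a_4 = 8: 209/61  (> 14, stop)

24/7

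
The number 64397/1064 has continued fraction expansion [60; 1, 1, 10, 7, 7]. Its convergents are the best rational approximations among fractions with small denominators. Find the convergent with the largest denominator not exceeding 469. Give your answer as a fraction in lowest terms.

a_0 = 60: 60/1  (≤ bound)
a_1 = 1: 61/1  (≤ bound)
a_2 = 1: 121/2  (≤ bound)
a_3 = 10: 1271/21  (≤ bound)
a_4 = 7: 9018/149  (≤ bound)
a_5 = 7: 64397/1064  (> 469, stop)

9018/149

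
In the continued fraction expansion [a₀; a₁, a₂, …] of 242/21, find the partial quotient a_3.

10

242 = 11·21 + 11, so a_0 = 11
21 = 1·11 + 10, so a_1 = 1
11 = 1·10 + 1, so a_2 = 1
10 = 10·1 + 0, so a_3 = 10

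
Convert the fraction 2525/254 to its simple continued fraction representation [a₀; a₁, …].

2525 ÷ 254 → quotient 9, remainder 239
254 ÷ 239 → quotient 1, remainder 15
239 ÷ 15 → quotient 15, remainder 14
15 ÷ 14 → quotient 1, remainder 1
14 ÷ 1 → quotient 14, remainder 0

[9; 1, 15, 1, 14]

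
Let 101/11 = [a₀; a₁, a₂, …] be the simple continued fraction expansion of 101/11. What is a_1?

101 ÷ 11 → quotient 9, remainder 2
11 ÷ 2 → quotient 5, remainder 1

5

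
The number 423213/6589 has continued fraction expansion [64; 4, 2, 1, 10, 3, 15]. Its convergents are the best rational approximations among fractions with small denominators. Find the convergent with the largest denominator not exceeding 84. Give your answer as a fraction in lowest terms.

a_0 = 64: 64/1  (≤ bound)
a_1 = 4: 257/4  (≤ bound)
a_2 = 2: 578/9  (≤ bound)
a_3 = 1: 835/13  (≤ bound)
a_4 = 10: 8928/139  (> 84, stop)

835/13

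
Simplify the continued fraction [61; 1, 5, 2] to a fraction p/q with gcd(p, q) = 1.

Start with 2.
5 + 1/(2/1) = 5 + 1/2 = 11/2
1 + 1/(11/2) = 1 + 2/11 = 13/11
61 + 1/(13/11) = 61 + 11/13 = 804/13

804/13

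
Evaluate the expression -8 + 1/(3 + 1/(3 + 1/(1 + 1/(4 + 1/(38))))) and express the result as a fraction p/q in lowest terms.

-18226/2369

Starting at the tail and folding back:
Start with 38.
4 + 1/(38/1) = 4 + 1/38 = 153/38
1 + 1/(153/38) = 1 + 38/153 = 191/153
3 + 1/(191/153) = 3 + 153/191 = 726/191
3 + 1/(726/191) = 3 + 191/726 = 2369/726
-8 + 1/(2369/726) = -8 + 726/2369 = -18226/2369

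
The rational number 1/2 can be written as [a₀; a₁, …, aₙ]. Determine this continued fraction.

Run the Euclidean algorithm, recording each quotient:
1 ÷ 2 → quotient 0, remainder 1
2 ÷ 1 → quotient 2, remainder 0

[0; 2]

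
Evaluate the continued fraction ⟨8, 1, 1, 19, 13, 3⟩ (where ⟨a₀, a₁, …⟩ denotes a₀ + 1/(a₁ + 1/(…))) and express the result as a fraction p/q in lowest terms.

13331/1566

Start with 3.
13 + 1/(3/1) = 13 + 1/3 = 40/3
19 + 1/(40/3) = 19 + 3/40 = 763/40
1 + 1/(763/40) = 1 + 40/763 = 803/763
1 + 1/(803/763) = 1 + 763/803 = 1566/803
8 + 1/(1566/803) = 8 + 803/1566 = 13331/1566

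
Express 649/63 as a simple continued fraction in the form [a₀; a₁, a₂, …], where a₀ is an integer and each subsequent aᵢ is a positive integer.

649 ÷ 63 → quotient 10, remainder 19
63 ÷ 19 → quotient 3, remainder 6
19 ÷ 6 → quotient 3, remainder 1
6 ÷ 1 → quotient 6, remainder 0

[10; 3, 3, 6]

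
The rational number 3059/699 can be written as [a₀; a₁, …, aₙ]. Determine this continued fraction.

⌊3059/699⌋ = 4, remainder 263
⌊699/263⌋ = 2, remainder 173
⌊263/173⌋ = 1, remainder 90
⌊173/90⌋ = 1, remainder 83
⌊90/83⌋ = 1, remainder 7
⌊83/7⌋ = 11, remainder 6
⌊7/6⌋ = 1, remainder 1
⌊6/1⌋ = 6, remainder 0

[4; 2, 1, 1, 1, 11, 1, 6]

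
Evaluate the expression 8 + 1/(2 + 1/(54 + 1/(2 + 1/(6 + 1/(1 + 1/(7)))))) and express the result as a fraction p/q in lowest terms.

110203/12972

a_0 = 8: 8/1
a_1 = 2: 17/2
a_2 = 54: 926/109
a_3 = 2: 1869/220
a_4 = 6: 12140/1429
a_5 = 1: 14009/1649
a_6 = 7: 110203/12972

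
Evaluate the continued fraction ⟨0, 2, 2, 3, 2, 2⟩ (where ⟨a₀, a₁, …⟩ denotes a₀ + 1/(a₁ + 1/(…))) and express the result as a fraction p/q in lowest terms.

39/95

Compute successive convergents:
a_0 = 0: 0/1
a_1 = 2: 1/2
a_2 = 2: 2/5
a_3 = 3: 7/17
a_4 = 2: 16/39
a_5 = 2: 39/95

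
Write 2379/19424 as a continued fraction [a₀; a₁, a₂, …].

⌊2379/19424⌋ = 0, remainder 2379
⌊19424/2379⌋ = 8, remainder 392
⌊2379/392⌋ = 6, remainder 27
⌊392/27⌋ = 14, remainder 14
⌊27/14⌋ = 1, remainder 13
⌊14/13⌋ = 1, remainder 1
⌊13/1⌋ = 13, remainder 0

[0; 8, 6, 14, 1, 1, 13]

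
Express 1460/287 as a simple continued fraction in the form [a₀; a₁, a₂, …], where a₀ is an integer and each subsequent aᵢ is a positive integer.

1460 = 5·287 + 25, so a_0 = 5
287 = 11·25 + 12, so a_1 = 11
25 = 2·12 + 1, so a_2 = 2
12 = 12·1 + 0, so a_3 = 12

[5; 11, 2, 12]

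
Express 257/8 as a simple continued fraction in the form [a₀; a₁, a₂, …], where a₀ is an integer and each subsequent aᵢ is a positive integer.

Repeatedly divide and take the remainder:
257 ÷ 8 → quotient 32, remainder 1
8 ÷ 1 → quotient 8, remainder 0

[32; 8]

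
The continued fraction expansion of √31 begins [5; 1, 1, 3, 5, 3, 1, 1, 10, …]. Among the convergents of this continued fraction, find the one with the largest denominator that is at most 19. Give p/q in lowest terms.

39/7

List convergents until the denominator exceeds the bound:
a_0 = 5: 5/1  (≤ bound)
a_1 = 1: 6/1  (≤ bound)
a_2 = 1: 11/2  (≤ bound)
a_3 = 3: 39/7  (≤ bound)
a_4 = 5: 206/37  (> 19, stop)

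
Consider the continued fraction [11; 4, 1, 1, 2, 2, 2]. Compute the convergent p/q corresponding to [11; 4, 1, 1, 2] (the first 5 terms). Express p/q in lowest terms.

258/23

Start with 2.
1 + 1/(2/1) = 1 + 1/2 = 3/2
1 + 1/(3/2) = 1 + 2/3 = 5/3
4 + 1/(5/3) = 4 + 3/5 = 23/5
11 + 1/(23/5) = 11 + 5/23 = 258/23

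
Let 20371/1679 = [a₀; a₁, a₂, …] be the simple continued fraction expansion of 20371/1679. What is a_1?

7

Repeatedly divide and take the remainder:
20371 ÷ 1679 → quotient 12, remainder 223
1679 ÷ 223 → quotient 7, remainder 118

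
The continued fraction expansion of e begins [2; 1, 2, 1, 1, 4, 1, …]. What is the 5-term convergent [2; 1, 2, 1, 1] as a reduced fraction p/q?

19/7

Starting at the tail and folding back:
Start with 1.
1 + 1/(1/1) = 1 + 1/1 = 2/1
2 + 1/(2/1) = 2 + 1/2 = 5/2
1 + 1/(5/2) = 1 + 2/5 = 7/5
2 + 1/(7/5) = 2 + 5/7 = 19/7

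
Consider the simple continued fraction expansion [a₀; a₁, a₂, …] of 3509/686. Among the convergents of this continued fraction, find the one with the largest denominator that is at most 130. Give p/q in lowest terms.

List convergents until the denominator exceeds the bound:
a_0 = 5: 5/1  (≤ bound)
a_1 = 8: 41/8  (≤ bound)
a_2 = 1: 46/9  (≤ bound)
a_3 = 2: 133/26  (≤ bound)
a_4 = 6: 844/165  (> 130, stop)

133/26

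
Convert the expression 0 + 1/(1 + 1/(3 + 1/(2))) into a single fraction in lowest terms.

Starting at the tail and folding back:
Start with 2.
3 + 1/(2/1) = 3 + 1/2 = 7/2
1 + 1/(7/2) = 1 + 2/7 = 9/7
0 + 1/(9/7) = 0 + 7/9 = 7/9

7/9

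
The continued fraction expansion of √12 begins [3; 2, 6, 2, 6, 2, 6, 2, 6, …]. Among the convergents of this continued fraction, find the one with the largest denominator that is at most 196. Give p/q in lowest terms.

a_0 = 3: 3/1  (≤ bound)
a_1 = 2: 7/2  (≤ bound)
a_2 = 6: 45/13  (≤ bound)
a_3 = 2: 97/28  (≤ bound)
a_4 = 6: 627/181  (≤ bound)
a_5 = 2: 1351/390  (> 196, stop)

627/181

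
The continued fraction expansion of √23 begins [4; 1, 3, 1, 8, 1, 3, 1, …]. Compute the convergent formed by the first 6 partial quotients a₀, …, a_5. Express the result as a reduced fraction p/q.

235/49

Collapse the nested fraction from the inside out:
Start with 1.
8 + 1/(1/1) = 8 + 1/1 = 9/1
1 + 1/(9/1) = 1 + 1/9 = 10/9
3 + 1/(10/9) = 3 + 9/10 = 39/10
1 + 1/(39/10) = 1 + 10/39 = 49/39
4 + 1/(49/39) = 4 + 39/49 = 235/49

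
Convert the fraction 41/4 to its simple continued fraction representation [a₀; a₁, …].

[10; 4]

41 ÷ 4 → quotient 10, remainder 1
4 ÷ 1 → quotient 4, remainder 0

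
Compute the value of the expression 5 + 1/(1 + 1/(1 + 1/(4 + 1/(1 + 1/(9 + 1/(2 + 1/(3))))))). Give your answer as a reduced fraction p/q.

a_0 = 5: 5/1
a_1 = 1: 6/1
a_2 = 1: 11/2
a_3 = 4: 50/9
a_4 = 1: 61/11
a_5 = 9: 599/108
a_6 = 2: 1259/227
a_7 = 3: 4376/789

4376/789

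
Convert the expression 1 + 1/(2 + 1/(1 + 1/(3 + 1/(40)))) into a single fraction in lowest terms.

Start with 40.
3 + 1/(40/1) = 3 + 1/40 = 121/40
1 + 1/(121/40) = 1 + 40/121 = 161/121
2 + 1/(161/121) = 2 + 121/161 = 443/161
1 + 1/(443/161) = 1 + 161/443 = 604/443

604/443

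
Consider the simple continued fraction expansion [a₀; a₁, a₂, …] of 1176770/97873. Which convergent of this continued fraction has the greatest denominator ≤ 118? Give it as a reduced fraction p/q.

a_0 = 12: 12/1  (≤ bound)
a_1 = 42: 505/42  (≤ bound)
a_2 = 1: 517/43  (≤ bound)
a_3 = 1: 1022/85  (≤ bound)
a_4 = 1: 1539/128  (> 118, stop)

1022/85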